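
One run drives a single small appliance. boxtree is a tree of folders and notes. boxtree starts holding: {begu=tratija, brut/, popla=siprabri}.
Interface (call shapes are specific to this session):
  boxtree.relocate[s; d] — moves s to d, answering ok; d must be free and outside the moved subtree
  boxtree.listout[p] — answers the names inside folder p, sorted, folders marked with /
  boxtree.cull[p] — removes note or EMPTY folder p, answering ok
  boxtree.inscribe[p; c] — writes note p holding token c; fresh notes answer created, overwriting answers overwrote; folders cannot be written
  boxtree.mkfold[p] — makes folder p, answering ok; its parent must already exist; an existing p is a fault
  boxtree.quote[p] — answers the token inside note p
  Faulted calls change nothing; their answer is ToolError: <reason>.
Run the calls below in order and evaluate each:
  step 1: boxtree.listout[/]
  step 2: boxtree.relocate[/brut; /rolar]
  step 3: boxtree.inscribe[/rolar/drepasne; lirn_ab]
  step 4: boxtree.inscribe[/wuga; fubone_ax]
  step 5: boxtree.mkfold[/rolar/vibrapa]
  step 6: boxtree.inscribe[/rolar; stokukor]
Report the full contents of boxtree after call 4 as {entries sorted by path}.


Answer: {begu=tratija, popla=siprabri, rolar/, rolar/drepasne=lirn_ab, wuga=fubone_ax}

Derivation:
Do: boxtree.listout[p: /]
See: [begu, brut/, popla]
Do: boxtree.relocate[s: /brut; d: /rolar]
See: ok
Do: boxtree.inscribe[p: /rolar/drepasne; c: lirn_ab]
See: created
Do: boxtree.inscribe[p: /wuga; c: fubone_ax]
See: created
Do: boxtree.mkfold[p: /rolar/vibrapa]
See: ok
Do: boxtree.inscribe[p: /rolar; c: stokukor]
See: ToolError: is a directory


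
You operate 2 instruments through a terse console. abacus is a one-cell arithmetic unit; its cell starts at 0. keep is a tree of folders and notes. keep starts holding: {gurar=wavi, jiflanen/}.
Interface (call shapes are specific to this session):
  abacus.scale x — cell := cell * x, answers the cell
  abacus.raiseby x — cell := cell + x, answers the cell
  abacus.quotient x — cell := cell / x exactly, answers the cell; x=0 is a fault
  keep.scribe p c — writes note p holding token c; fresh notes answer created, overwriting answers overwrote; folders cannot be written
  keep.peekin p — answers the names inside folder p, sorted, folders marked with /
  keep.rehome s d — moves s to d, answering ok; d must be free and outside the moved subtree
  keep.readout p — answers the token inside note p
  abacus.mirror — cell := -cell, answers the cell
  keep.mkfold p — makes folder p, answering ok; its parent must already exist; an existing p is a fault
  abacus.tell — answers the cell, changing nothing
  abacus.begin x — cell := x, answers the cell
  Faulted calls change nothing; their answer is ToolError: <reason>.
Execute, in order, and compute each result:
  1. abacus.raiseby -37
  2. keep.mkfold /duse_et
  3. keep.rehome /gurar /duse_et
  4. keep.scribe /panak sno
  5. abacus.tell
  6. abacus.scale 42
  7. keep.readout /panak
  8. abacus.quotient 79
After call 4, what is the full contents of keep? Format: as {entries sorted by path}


Answer: {duse_et/, gurar=wavi, jiflanen/, panak=sno}

Derivation:
;; 1. raiseby(-37) ~> -37
;; 2. mkfold(/duse_et) ~> ok
;; 3. rehome(/gurar, /duse_et) ~> ToolError: exists
;; 4. scribe(/panak, sno) ~> created
;; 5. tell() ~> -37
;; 6. scale(42) ~> -1554
;; 7. readout(/panak) ~> sno
;; 8. quotient(79) ~> -1554/79


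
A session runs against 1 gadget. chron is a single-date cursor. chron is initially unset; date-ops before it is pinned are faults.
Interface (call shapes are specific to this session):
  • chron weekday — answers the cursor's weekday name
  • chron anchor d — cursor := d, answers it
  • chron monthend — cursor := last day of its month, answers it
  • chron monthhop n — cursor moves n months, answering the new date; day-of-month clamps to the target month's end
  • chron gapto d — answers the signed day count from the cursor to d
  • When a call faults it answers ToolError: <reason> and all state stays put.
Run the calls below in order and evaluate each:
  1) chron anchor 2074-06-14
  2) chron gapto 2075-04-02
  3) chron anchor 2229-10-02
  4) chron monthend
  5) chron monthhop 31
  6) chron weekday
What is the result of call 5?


>>> chron anchor d: 2074-06-14
= 2074-06-14
>>> chron gapto d: 2075-04-02
= 292
>>> chron anchor d: 2229-10-02
= 2229-10-02
>>> chron monthend
= 2229-10-31
>>> chron monthhop n: 31
= 2232-05-31
>>> chron weekday
= Thursday

Answer: 2232-05-31


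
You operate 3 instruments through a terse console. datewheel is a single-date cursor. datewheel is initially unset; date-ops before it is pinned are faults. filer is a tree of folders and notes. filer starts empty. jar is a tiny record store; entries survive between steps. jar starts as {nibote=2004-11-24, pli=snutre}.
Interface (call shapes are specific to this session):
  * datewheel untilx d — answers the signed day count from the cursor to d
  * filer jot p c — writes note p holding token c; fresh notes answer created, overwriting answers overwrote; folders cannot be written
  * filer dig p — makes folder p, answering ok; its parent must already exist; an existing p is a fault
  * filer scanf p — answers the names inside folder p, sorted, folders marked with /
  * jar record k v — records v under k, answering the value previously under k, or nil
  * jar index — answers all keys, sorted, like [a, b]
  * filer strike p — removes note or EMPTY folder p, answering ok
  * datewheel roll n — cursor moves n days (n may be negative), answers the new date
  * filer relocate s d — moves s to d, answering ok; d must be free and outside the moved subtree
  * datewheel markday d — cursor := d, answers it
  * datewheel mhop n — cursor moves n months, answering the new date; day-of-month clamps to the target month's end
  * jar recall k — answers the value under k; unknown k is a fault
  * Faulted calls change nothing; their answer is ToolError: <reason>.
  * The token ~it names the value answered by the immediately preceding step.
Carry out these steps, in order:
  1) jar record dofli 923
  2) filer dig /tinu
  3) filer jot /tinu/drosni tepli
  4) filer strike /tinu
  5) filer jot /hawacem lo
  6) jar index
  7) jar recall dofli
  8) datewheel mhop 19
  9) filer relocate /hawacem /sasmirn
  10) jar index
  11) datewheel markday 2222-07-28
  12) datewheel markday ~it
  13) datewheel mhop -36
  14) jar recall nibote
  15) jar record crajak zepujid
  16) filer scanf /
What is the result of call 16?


Answer: [sasmirn, tinu/]

Derivation:
Do: jar record[k='dofli'; v='923']
See: nil
Do: filer dig[p='/tinu']
See: ok
Do: filer jot[p='/tinu/drosni'; c='tepli']
See: created
Do: filer strike[p='/tinu']
See: ToolError: not empty
Do: filer jot[p='/hawacem'; c='lo']
See: created
Do: jar index[]
See: [dofli, nibote, pli]
Do: jar recall[k='dofli']
See: 923
Do: datewheel mhop[n='19']
See: ToolError: no date set
Do: filer relocate[s='/hawacem'; d='/sasmirn']
See: ok
Do: jar index[]
See: [dofli, nibote, pli]
Do: datewheel markday[d='2222-07-28']
See: 2222-07-28
Do: datewheel markday[d='~it']
See: 2222-07-28
Do: datewheel mhop[n='-36']
See: 2219-07-28
Do: jar recall[k='nibote']
See: 2004-11-24
Do: jar record[k='crajak'; v='zepujid']
See: nil
Do: filer scanf[p='/']
See: [sasmirn, tinu/]


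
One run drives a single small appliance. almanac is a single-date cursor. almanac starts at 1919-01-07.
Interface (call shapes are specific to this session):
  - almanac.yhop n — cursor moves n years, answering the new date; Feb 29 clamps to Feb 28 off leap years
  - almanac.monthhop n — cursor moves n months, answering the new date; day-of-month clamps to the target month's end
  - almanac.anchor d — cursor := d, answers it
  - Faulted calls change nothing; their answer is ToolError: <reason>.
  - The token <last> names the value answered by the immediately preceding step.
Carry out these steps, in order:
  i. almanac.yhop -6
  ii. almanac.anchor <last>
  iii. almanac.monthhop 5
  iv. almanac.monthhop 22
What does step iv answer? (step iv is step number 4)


Answer: 1915-04-07

Derivation:
Act: almanac.yhop[n='-6']
Obs: 1913-01-07
Act: almanac.anchor[d='<last>']
Obs: 1913-01-07
Act: almanac.monthhop[n='5']
Obs: 1913-06-07
Act: almanac.monthhop[n='22']
Obs: 1915-04-07


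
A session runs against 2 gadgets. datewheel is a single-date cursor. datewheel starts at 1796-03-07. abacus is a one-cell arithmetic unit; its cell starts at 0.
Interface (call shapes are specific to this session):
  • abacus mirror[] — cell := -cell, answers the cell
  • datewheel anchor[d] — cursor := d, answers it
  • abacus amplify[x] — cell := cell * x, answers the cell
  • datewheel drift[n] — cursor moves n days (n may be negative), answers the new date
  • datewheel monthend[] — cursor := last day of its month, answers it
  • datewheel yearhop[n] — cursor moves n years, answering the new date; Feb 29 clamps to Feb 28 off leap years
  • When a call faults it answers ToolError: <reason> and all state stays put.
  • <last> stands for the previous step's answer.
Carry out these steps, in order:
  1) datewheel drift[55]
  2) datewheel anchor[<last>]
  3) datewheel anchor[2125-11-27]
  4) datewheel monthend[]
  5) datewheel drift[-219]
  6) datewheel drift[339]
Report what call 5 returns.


Answer: 2125-04-25

Derivation:
% datewheel drift n: 55
  1796-05-01
% datewheel anchor d: <last>
  1796-05-01
% datewheel anchor d: 2125-11-27
  2125-11-27
% datewheel monthend
  2125-11-30
% datewheel drift n: -219
  2125-04-25
% datewheel drift n: 339
  2126-03-30


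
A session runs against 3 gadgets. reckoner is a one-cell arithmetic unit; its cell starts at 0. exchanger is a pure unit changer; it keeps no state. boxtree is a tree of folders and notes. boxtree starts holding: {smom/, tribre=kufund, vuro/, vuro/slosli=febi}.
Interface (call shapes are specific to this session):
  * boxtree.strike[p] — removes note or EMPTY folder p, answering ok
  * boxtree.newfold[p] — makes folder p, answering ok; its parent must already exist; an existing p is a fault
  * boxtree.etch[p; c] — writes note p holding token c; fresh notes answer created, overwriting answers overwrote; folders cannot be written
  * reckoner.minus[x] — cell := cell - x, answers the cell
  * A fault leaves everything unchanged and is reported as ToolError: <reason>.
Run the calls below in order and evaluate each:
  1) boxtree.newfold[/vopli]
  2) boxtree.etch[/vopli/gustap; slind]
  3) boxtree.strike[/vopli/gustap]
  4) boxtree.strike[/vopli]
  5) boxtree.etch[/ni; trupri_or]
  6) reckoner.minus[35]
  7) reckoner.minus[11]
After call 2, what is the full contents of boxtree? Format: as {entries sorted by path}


Answer: {smom/, tribre=kufund, vopli/, vopli/gustap=slind, vuro/, vuro/slosli=febi}

Derivation:
-> boxtree.newfold(p: /vopli)
<- ok
-> boxtree.etch(p: /vopli/gustap, c: slind)
<- created
-> boxtree.strike(p: /vopli/gustap)
<- ok
-> boxtree.strike(p: /vopli)
<- ok
-> boxtree.etch(p: /ni, c: trupri_or)
<- created
-> reckoner.minus(x: 35)
<- -35
-> reckoner.minus(x: 11)
<- -46


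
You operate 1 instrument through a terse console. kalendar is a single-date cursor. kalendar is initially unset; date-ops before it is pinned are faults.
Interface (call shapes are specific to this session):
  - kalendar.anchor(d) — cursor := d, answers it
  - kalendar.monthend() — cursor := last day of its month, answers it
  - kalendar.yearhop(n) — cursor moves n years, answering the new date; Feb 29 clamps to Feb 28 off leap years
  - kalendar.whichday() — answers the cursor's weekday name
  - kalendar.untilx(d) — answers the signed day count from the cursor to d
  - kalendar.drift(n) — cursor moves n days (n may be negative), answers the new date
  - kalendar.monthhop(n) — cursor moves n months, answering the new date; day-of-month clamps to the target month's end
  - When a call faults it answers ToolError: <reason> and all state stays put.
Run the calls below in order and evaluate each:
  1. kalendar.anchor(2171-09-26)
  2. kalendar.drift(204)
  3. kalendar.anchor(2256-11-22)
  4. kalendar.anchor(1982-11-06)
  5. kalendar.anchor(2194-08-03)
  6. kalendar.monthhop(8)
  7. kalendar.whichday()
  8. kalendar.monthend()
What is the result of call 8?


-- 1. kalendar.anchor(2171-09-26) -> 2171-09-26
-- 2. kalendar.drift(204) -> 2172-04-17
-- 3. kalendar.anchor(2256-11-22) -> 2256-11-22
-- 4. kalendar.anchor(1982-11-06) -> 1982-11-06
-- 5. kalendar.anchor(2194-08-03) -> 2194-08-03
-- 6. kalendar.monthhop(8) -> 2195-04-03
-- 7. kalendar.whichday() -> Friday
-- 8. kalendar.monthend() -> 2195-04-30

Answer: 2195-04-30


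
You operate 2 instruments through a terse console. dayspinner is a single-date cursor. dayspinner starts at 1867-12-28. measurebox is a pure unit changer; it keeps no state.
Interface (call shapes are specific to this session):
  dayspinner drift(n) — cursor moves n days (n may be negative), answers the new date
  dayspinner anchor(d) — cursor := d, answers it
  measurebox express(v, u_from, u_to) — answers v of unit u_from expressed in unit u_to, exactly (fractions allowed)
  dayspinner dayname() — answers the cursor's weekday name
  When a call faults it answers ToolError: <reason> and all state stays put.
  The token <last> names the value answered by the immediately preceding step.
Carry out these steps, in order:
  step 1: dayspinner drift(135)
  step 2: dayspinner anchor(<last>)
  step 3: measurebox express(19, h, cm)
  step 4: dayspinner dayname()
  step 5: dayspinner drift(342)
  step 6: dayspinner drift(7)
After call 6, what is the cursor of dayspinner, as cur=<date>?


~$ dayspinner drift n: 135
= 1868-05-11
~$ dayspinner anchor d: <last>
= 1868-05-11
~$ measurebox express v: 19 u_from: h u_to: cm
= ToolError: incompatible units
~$ dayspinner dayname
= Monday
~$ dayspinner drift n: 342
= 1869-04-18
~$ dayspinner drift n: 7
= 1869-04-25

Answer: cur=1869-04-25


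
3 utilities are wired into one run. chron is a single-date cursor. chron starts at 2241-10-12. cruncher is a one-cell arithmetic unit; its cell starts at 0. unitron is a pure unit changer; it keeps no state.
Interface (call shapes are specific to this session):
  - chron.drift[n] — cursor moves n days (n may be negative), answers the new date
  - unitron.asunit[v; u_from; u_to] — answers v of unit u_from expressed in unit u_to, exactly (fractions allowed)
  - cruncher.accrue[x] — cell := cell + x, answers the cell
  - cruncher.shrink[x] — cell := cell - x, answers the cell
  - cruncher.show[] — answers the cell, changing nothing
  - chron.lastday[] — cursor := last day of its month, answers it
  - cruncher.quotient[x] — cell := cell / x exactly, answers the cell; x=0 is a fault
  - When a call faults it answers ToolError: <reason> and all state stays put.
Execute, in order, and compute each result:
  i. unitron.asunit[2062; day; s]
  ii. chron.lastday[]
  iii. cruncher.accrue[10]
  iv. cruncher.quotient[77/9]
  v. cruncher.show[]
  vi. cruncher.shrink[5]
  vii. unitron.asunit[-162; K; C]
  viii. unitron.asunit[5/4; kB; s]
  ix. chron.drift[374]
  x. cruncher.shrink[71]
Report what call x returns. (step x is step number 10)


-> unitron.asunit(v→2062, u_from→day, u_to→s)
<- 178156800
-> chron.lastday()
<- 2241-10-31
-> cruncher.accrue(x→10)
<- 10
-> cruncher.quotient(x→77/9)
<- 90/77
-> cruncher.show()
<- 90/77
-> cruncher.shrink(x→5)
<- -295/77
-> unitron.asunit(v→-162, u_from→K, u_to→C)
<- -8703/20
-> unitron.asunit(v→5/4, u_from→kB, u_to→s)
<- ToolError: incompatible units
-> chron.drift(n→374)
<- 2242-11-09
-> cruncher.shrink(x→71)
<- -5762/77

Answer: -5762/77


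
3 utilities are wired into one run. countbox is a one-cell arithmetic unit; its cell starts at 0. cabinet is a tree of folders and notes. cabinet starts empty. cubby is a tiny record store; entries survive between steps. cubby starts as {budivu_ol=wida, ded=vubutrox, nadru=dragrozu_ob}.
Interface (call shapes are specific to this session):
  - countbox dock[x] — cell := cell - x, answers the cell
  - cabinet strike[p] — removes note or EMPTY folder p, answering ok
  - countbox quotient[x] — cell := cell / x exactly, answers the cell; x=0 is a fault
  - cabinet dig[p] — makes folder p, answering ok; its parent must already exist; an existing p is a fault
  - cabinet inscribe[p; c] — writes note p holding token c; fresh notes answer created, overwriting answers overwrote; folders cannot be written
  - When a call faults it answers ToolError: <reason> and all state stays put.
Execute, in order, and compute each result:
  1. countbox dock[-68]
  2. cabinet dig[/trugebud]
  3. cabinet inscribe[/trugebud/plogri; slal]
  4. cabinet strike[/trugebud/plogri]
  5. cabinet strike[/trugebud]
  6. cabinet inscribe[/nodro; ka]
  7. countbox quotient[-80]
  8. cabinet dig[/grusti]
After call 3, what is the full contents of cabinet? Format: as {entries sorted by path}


Answer: {trugebud/, trugebud/plogri=slal}

Derivation:
-- 1. countbox dock(x='-68') -> 68
-- 2. cabinet dig(p='/trugebud') -> ok
-- 3. cabinet inscribe(p='/trugebud/plogri', c='slal') -> created
-- 4. cabinet strike(p='/trugebud/plogri') -> ok
-- 5. cabinet strike(p='/trugebud') -> ok
-- 6. cabinet inscribe(p='/nodro', c='ka') -> created
-- 7. countbox quotient(x='-80') -> -17/20
-- 8. cabinet dig(p='/grusti') -> ok


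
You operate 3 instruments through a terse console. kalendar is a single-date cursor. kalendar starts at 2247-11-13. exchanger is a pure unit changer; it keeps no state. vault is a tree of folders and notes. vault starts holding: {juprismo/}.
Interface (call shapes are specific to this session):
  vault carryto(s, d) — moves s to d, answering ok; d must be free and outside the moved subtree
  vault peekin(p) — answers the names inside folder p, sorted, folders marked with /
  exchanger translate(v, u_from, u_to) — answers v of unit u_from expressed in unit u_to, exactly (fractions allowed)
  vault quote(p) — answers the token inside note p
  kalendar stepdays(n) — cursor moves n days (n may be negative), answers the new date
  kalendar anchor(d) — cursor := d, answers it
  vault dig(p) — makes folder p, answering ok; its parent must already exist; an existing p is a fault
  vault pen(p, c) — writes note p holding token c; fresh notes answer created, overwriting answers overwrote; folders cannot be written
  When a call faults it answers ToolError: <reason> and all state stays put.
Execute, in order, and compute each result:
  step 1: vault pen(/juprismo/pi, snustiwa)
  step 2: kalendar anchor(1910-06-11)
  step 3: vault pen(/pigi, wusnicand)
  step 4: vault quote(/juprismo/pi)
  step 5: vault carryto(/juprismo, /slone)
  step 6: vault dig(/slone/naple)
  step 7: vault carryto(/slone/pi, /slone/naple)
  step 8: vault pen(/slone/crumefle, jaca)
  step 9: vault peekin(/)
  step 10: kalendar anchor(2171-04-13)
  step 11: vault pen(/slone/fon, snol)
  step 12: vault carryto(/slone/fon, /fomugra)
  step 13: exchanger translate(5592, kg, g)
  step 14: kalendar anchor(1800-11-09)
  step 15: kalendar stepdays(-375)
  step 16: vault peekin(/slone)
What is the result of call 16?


Answer: [crumefle, naple/, pi]

Derivation:
Do: vault pen[p: /juprismo/pi; c: snustiwa]
See: created
Do: kalendar anchor[d: 1910-06-11]
See: 1910-06-11
Do: vault pen[p: /pigi; c: wusnicand]
See: created
Do: vault quote[p: /juprismo/pi]
See: snustiwa
Do: vault carryto[s: /juprismo; d: /slone]
See: ok
Do: vault dig[p: /slone/naple]
See: ok
Do: vault carryto[s: /slone/pi; d: /slone/naple]
See: ToolError: exists
Do: vault pen[p: /slone/crumefle; c: jaca]
See: created
Do: vault peekin[p: /]
See: [pigi, slone/]
Do: kalendar anchor[d: 2171-04-13]
See: 2171-04-13
Do: vault pen[p: /slone/fon; c: snol]
See: created
Do: vault carryto[s: /slone/fon; d: /fomugra]
See: ok
Do: exchanger translate[v: 5592; u_from: kg; u_to: g]
See: 5592000
Do: kalendar anchor[d: 1800-11-09]
See: 1800-11-09
Do: kalendar stepdays[n: -375]
See: 1799-10-30
Do: vault peekin[p: /slone]
See: [crumefle, naple/, pi]


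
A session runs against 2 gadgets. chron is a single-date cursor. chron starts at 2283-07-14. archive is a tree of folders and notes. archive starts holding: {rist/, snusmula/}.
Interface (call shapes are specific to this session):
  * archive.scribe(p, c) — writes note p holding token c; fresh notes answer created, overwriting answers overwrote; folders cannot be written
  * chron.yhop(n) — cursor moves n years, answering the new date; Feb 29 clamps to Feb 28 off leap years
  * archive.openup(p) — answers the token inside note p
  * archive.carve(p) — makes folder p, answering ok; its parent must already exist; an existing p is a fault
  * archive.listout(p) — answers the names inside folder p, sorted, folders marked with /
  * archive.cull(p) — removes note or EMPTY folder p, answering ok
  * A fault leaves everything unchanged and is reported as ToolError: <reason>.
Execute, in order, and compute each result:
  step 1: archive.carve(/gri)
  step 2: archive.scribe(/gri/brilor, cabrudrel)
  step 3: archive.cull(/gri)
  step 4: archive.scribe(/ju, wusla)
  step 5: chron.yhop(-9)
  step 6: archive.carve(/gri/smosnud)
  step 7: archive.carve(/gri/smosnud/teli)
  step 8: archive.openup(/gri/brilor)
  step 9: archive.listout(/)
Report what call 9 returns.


Answer: [gri/, ju, rist/, snusmula/]

Derivation:
I try archive.carve(p: /gri): ok.
Invoking archive.scribe(p: /gri/brilor, c: cabrudrel), and see created.
I try archive.cull(p: /gri), and observe ToolError: not empty.
I use archive.scribe(p: /ju, c: wusla): created.
Invoking chron.yhop(n: -9), and see 2274-07-14.
Using archive.carve(p: /gri/smosnud), giving ok.
Invoking archive.carve(p: /gri/smosnud/teli), giving ok.
I use archive.openup(p: /gri/brilor), — result: cabrudrel.
I call archive.listout(p: /), and observe [gri/, ju, rist/, snusmula/].


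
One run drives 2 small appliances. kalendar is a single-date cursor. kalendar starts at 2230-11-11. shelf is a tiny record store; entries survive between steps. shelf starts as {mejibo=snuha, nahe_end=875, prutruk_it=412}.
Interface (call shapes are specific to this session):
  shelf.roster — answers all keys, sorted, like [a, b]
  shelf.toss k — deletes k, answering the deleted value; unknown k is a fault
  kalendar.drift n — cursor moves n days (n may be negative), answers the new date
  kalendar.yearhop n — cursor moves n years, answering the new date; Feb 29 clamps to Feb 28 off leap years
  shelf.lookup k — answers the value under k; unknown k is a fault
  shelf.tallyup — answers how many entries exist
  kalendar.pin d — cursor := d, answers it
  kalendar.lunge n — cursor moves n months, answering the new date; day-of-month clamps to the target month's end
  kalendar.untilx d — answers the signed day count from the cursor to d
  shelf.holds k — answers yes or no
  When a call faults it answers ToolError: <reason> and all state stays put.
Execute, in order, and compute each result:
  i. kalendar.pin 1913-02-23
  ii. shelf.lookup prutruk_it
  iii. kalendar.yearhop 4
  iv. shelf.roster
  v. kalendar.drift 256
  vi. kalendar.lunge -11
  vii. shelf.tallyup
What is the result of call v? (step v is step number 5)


I call kalendar.pin passing 1913-02-23, → 1913-02-23.
I call shelf.lookup passing prutruk_it, and observe 412.
I call kalendar.yearhop passing 4, giving 1917-02-23.
Then shelf.roster(), yielding [mejibo, nahe_end, prutruk_it].
I invoke kalendar.drift passing 256, which returns 1917-11-06.
Next I call kalendar.lunge passing -11, which returns 1916-12-06.
I invoke shelf.tallyup, and observe 3.

Answer: 1917-11-06


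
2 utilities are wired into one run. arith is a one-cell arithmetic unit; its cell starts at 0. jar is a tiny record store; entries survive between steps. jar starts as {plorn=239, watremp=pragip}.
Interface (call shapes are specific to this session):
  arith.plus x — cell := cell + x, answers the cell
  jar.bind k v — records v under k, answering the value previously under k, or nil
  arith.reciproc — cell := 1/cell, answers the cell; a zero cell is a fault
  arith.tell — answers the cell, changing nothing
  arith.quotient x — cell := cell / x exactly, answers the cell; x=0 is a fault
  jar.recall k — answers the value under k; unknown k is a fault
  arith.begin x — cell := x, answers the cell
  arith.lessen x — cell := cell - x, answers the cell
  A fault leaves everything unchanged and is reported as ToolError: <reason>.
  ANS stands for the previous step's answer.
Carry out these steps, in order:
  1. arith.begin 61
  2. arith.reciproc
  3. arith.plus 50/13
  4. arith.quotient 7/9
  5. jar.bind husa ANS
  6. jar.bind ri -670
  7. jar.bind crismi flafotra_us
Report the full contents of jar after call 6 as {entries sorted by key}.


-- 1. arith.begin(x=61) : 61
-- 2. arith.reciproc() : 1/61
-- 3. arith.plus(x=50/13) : 3063/793
-- 4. arith.quotient(x=7/9) : 27567/5551
-- 5. jar.bind(k=husa, v=ANS) : nil
-- 6. jar.bind(k=ri, v=-670) : nil
-- 7. jar.bind(k=crismi, v=flafotra_us) : nil

Answer: {husa=27567/5551, plorn=239, ri=-670, watremp=pragip}


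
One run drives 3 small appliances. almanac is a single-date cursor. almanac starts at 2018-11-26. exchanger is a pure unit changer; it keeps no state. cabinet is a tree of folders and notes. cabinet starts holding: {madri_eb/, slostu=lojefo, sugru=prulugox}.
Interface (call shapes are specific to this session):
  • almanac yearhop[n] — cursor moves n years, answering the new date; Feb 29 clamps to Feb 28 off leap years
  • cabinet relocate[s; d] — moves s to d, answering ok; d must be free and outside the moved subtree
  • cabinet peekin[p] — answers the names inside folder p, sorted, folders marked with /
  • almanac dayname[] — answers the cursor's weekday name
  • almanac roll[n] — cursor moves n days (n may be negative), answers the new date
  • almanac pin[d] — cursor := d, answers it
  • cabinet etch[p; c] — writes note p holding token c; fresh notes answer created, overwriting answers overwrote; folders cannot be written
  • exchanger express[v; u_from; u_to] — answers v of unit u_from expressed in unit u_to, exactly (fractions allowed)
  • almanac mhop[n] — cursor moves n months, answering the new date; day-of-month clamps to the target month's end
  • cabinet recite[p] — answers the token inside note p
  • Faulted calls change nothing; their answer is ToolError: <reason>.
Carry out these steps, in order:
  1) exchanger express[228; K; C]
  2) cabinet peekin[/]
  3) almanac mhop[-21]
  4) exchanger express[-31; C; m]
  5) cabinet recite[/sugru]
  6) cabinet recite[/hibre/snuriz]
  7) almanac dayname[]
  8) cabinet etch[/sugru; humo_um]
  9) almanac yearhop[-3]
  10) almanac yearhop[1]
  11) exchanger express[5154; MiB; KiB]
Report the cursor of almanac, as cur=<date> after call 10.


Answer: cur=2015-02-26

Derivation:
~$ exchanger express v=228 u_from=K u_to=C
  -903/20
~$ cabinet peekin p=/
  [madri_eb/, slostu, sugru]
~$ almanac mhop n=-21
  2017-02-26
~$ exchanger express v=-31 u_from=C u_to=m
  ToolError: incompatible units
~$ cabinet recite p=/sugru
  prulugox
~$ cabinet recite p=/hibre/snuriz
  ToolError: not found
~$ almanac dayname
  Sunday
~$ cabinet etch p=/sugru c=humo_um
  overwrote
~$ almanac yearhop n=-3
  2014-02-26
~$ almanac yearhop n=1
  2015-02-26
~$ exchanger express v=5154 u_from=MiB u_to=KiB
  5277696


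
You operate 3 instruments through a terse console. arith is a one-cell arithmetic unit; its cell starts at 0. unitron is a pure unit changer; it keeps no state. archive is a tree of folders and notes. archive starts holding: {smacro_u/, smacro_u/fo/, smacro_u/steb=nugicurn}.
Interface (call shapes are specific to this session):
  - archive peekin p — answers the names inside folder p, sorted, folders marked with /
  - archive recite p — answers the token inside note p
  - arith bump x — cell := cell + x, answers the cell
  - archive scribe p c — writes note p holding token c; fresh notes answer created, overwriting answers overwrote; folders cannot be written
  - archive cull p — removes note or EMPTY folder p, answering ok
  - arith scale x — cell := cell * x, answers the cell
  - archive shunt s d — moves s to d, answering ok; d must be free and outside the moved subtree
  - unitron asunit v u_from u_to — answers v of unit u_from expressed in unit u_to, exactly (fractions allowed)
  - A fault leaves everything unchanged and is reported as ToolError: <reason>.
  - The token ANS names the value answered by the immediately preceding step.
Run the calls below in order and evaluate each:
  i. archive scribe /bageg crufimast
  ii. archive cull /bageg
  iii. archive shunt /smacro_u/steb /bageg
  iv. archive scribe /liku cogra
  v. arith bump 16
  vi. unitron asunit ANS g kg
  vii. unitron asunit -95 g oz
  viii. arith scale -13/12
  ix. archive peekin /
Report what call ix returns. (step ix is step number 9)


Answer: [bageg, liku, smacro_u/]

Derivation:
-> archive scribe(p=/bageg, c=crufimast)
<- created
-> archive cull(p=/bageg)
<- ok
-> archive shunt(s=/smacro_u/steb, d=/bageg)
<- ok
-> archive scribe(p=/liku, c=cogra)
<- created
-> arith bump(x=16)
<- 16
-> unitron asunit(v=ANS, u_from=g, u_to=kg)
<- 2/125
-> unitron asunit(v=-95, u_from=g, u_to=oz)
<- -152000000/45359237
-> arith scale(x=-13/12)
<- -52/3
-> archive peekin(p=/)
<- [bageg, liku, smacro_u/]


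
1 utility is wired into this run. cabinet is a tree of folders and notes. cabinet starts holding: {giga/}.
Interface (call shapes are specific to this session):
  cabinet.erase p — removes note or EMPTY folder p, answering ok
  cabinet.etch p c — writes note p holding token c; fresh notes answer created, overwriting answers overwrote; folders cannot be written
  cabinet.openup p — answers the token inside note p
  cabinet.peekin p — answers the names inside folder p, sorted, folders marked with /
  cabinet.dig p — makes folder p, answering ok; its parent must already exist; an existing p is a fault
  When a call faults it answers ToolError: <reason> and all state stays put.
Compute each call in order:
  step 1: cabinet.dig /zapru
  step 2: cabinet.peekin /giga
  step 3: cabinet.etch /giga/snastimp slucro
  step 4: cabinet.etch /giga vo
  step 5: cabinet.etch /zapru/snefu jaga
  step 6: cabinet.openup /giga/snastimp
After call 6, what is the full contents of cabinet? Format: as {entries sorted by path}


Answer: {giga/, giga/snastimp=slucro, zapru/, zapru/snefu=jaga}

Derivation:
-> cabinet.dig(p='/zapru')
<- ok
-> cabinet.peekin(p='/giga')
<- []
-> cabinet.etch(p='/giga/snastimp', c='slucro')
<- created
-> cabinet.etch(p='/giga', c='vo')
<- ToolError: is a directory
-> cabinet.etch(p='/zapru/snefu', c='jaga')
<- created
-> cabinet.openup(p='/giga/snastimp')
<- slucro


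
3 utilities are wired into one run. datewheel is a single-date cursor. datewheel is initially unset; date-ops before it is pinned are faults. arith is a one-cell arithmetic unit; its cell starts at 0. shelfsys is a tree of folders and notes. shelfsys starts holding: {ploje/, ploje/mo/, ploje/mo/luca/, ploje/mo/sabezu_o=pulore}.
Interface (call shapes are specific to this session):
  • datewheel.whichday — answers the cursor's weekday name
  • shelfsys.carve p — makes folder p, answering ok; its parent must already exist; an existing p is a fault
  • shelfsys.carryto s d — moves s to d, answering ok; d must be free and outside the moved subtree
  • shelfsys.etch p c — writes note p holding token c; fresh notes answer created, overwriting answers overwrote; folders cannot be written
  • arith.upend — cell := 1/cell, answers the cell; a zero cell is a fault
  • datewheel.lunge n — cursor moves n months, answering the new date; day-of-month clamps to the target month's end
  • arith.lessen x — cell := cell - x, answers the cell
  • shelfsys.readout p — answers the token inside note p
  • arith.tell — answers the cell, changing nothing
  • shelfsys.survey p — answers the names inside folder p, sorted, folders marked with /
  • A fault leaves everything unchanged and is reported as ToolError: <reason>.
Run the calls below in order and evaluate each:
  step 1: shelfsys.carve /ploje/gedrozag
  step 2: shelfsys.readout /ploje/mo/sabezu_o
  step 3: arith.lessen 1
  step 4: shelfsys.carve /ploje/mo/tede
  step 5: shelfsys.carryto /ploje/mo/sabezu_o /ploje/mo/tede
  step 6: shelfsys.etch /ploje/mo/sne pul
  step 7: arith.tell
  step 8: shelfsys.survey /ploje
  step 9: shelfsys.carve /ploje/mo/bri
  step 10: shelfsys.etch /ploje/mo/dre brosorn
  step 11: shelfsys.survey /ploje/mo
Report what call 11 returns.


;; carve(/ploje/gedrozag) => ok
;; readout(/ploje/mo/sabezu_o) => pulore
;; lessen(1) => -1
;; carve(/ploje/mo/tede) => ok
;; carryto(/ploje/mo/sabezu_o, /ploje/mo/tede) => ToolError: exists
;; etch(/ploje/mo/sne, pul) => created
;; tell() => -1
;; survey(/ploje) => [gedrozag/, mo/]
;; carve(/ploje/mo/bri) => ok
;; etch(/ploje/mo/dre, brosorn) => created
;; survey(/ploje/mo) => [bri/, dre, luca/, sabezu_o, sne, tede/]

Answer: [bri/, dre, luca/, sabezu_o, sne, tede/]


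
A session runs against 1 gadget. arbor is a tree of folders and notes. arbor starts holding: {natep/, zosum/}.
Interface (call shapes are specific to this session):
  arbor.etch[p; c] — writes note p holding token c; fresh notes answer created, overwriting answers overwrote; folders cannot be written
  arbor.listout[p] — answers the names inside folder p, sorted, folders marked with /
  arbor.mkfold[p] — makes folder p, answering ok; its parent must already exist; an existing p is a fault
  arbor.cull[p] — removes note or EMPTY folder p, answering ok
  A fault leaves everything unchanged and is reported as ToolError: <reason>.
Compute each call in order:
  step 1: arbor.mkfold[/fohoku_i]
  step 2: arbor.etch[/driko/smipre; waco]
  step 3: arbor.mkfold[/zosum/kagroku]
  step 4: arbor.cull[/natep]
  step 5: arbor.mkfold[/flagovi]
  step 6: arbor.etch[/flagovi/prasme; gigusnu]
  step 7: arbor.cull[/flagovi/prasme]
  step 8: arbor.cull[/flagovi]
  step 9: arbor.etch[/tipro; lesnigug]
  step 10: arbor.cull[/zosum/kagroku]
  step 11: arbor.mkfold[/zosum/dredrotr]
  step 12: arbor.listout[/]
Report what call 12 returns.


Act: mkfold[p→/fohoku_i]
Obs: ok
Act: etch[p→/driko/smipre; c→waco]
Obs: ToolError: no parent
Act: mkfold[p→/zosum/kagroku]
Obs: ok
Act: cull[p→/natep]
Obs: ok
Act: mkfold[p→/flagovi]
Obs: ok
Act: etch[p→/flagovi/prasme; c→gigusnu]
Obs: created
Act: cull[p→/flagovi/prasme]
Obs: ok
Act: cull[p→/flagovi]
Obs: ok
Act: etch[p→/tipro; c→lesnigug]
Obs: created
Act: cull[p→/zosum/kagroku]
Obs: ok
Act: mkfold[p→/zosum/dredrotr]
Obs: ok
Act: listout[p→/]
Obs: [fohoku_i/, tipro, zosum/]

Answer: [fohoku_i/, tipro, zosum/]


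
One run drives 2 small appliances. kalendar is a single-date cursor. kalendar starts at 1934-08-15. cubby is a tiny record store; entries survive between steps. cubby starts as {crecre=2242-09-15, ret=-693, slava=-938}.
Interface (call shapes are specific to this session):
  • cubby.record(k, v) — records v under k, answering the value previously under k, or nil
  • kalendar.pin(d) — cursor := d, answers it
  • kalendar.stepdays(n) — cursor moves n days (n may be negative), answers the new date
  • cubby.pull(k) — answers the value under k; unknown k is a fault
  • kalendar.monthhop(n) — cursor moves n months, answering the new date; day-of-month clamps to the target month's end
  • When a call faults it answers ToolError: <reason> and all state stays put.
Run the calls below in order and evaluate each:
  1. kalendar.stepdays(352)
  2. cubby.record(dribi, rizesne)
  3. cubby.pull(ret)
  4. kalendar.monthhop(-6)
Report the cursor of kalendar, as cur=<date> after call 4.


I call kalendar.stepdays using n→352, and observe 1935-08-02.
I call cubby.record using k→dribi, v→rizesne, which returns nil.
I run cubby.pull using k→ret, — result: -693.
I use kalendar.monthhop using n→-6, — result: 1935-02-02.

Answer: cur=1935-02-02


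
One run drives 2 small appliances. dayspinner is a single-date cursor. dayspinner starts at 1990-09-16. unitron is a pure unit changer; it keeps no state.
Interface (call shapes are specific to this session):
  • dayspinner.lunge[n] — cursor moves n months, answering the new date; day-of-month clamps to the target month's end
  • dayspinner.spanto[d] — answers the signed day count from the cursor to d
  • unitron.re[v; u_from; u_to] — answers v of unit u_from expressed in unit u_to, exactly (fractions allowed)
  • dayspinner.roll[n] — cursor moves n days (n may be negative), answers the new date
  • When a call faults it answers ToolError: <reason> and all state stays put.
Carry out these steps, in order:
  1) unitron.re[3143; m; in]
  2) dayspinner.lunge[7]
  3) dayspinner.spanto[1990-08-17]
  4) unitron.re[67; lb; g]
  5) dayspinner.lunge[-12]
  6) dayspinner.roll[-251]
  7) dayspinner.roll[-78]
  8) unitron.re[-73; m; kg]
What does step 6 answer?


·→ re(3143, m, in)
·← 15715000/127
·→ lunge(7)
·← 1991-04-16
·→ spanto(1990-08-17)
·← -242
·→ re(67, lb, g)
·← 3039068879/100000
·→ lunge(-12)
·← 1990-04-16
·→ roll(-251)
·← 1989-08-08
·→ roll(-78)
·← 1989-05-22
·→ re(-73, m, kg)
·← ToolError: incompatible units

Answer: 1989-08-08


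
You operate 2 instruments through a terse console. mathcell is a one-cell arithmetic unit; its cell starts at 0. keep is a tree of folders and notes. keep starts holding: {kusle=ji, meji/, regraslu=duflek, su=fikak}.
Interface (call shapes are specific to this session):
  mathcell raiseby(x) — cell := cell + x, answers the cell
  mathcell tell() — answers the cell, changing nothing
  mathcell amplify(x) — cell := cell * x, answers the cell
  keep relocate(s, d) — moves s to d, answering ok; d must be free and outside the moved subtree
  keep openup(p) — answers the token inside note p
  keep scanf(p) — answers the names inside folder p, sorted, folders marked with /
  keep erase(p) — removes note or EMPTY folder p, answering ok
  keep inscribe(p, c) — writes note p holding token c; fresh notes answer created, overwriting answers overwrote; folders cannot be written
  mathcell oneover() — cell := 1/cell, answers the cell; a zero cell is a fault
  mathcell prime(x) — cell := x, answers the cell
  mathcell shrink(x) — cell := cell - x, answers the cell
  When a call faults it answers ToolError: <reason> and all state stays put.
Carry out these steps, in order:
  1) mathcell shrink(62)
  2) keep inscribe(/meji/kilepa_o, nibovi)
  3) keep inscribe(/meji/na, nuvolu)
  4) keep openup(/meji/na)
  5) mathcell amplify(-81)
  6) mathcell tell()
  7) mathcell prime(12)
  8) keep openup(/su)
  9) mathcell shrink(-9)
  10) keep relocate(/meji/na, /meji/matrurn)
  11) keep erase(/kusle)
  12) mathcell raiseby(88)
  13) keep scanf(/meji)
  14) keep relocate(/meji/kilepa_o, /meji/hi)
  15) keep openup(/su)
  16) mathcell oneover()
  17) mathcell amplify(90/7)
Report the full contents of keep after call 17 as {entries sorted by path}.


# 1. mathcell shrink(62) => -62
# 2. keep inscribe(/meji/kilepa_o, nibovi) => created
# 3. keep inscribe(/meji/na, nuvolu) => created
# 4. keep openup(/meji/na) => nuvolu
# 5. mathcell amplify(-81) => 5022
# 6. mathcell tell() => 5022
# 7. mathcell prime(12) => 12
# 8. keep openup(/su) => fikak
# 9. mathcell shrink(-9) => 21
# 10. keep relocate(/meji/na, /meji/matrurn) => ok
# 11. keep erase(/kusle) => ok
# 12. mathcell raiseby(88) => 109
# 13. keep scanf(/meji) => [kilepa_o, matrurn]
# 14. keep relocate(/meji/kilepa_o, /meji/hi) => ok
# 15. keep openup(/su) => fikak
# 16. mathcell oneover() => 1/109
# 17. mathcell amplify(90/7) => 90/763

Answer: {meji/, meji/hi=nibovi, meji/matrurn=nuvolu, regraslu=duflek, su=fikak}


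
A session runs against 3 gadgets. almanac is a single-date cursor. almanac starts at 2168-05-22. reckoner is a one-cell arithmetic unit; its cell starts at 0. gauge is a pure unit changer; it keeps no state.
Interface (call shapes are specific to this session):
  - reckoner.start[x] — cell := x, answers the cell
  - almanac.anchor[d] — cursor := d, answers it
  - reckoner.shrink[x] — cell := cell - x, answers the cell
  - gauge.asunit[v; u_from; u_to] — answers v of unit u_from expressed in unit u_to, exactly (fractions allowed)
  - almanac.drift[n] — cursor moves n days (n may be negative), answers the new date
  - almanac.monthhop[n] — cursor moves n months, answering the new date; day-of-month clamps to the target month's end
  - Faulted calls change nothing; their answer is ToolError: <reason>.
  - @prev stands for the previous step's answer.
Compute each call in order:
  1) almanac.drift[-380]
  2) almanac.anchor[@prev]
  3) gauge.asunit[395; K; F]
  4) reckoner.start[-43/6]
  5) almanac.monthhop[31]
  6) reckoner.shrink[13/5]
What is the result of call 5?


Answer: 2169-12-08

Derivation:
==> almanac.drift(n=-380)
<== 2167-05-08
==> almanac.anchor(d=@prev)
<== 2167-05-08
==> gauge.asunit(v=395, u_from=K, u_to=F)
<== 25133/100
==> reckoner.start(x=-43/6)
<== -43/6
==> almanac.monthhop(n=31)
<== 2169-12-08
==> reckoner.shrink(x=13/5)
<== -293/30
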